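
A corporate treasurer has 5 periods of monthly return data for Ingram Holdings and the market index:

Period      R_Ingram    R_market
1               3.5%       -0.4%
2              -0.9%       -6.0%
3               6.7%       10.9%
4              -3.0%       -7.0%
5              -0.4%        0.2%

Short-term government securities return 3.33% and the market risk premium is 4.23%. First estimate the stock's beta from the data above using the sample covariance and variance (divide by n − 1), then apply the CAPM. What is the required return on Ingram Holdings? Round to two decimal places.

5.43%

Mean R_i = (3.5 − 0.9 + 6.7 − 3.0 − 0.4) / 5 = 1.1800%
Mean R_m = (-0.4 − 6.0 + 10.9 − 7.0 + 0.2) / 5 = -0.4600%
Σ(R_i − R̄_i)(R_m − R̄_m) = 100.6640  ⇒  Cov = 100.6640 / 4 = 25.1660
Σ(R_m − R̄_m)² = 202.9520  ⇒  Var(R_m) = 202.9520 / 4 = 50.7380
β = Cov / Var(R_m) = 25.1660 / 50.7380 = 0.4960
E(R) = R_f + β × MRP = 3.33% + 0.4960 × 4.23% = 5.43%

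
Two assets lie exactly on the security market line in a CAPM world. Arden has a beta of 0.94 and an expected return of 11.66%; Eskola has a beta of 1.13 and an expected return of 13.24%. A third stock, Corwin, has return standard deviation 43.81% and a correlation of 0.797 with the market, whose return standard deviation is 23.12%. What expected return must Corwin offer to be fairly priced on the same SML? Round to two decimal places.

16.40%

MRP = (13.24% − 11.66%) / (1.13 − 0.94) = 8.3158%
R_f = 11.66% − 0.94 × 8.3158% = 3.8431%
β_Corwin = ρ·σ_i/σ_m = 0.797 × 43.81 / 23.12 = 1.5102
E(R_Corwin) = R_f + β × MRP = 3.8431% + 1.5102 × 8.3158% = 16.40%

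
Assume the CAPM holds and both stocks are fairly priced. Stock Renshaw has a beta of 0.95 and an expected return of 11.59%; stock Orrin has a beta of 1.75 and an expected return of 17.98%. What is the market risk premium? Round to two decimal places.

7.99%

Both satisfy E(R) = R_f + β·MRP, so the slope of the SML is
MRP = (17.98% − 11.59%) / (1.75 − 0.95) = 6.39% / 0.80 = 7.9875%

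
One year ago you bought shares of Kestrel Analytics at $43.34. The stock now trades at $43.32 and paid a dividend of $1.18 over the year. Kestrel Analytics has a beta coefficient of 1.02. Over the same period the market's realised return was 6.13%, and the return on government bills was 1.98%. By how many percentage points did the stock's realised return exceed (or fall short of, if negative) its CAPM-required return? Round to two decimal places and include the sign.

-3.54%

Realised HPR = (P1 + D1 − P0) / P0 = (43.32 + 1.18 − 43.34) / 43.34 = 1.16 / 43.34 = 2.6765%
MRP = 6.13% − 1.98% = 4.15%
CAPM required = R_f + β·MRP = 1.98% + 1.02 × 4.15% = 6.2130%
α = realised − required = 2.6765% − 6.2130% = -3.54%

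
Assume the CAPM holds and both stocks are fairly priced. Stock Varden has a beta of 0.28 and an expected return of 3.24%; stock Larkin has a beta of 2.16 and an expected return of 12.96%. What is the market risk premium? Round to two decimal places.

5.17%

Both satisfy E(R) = R_f + β·MRP, so the slope of the SML is
MRP = (12.96% − 3.24%) / (2.16 − 0.28) = 9.72% / 1.88 = 5.1702%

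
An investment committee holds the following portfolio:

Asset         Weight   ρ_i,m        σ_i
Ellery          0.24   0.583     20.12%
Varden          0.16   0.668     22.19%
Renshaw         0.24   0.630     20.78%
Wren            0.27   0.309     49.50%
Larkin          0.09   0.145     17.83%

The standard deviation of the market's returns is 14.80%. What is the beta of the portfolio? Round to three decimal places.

β_Ellery = 0.583 × 20.12% / 14.80% = 0.7926
β_Varden = 0.668 × 22.19% / 14.80% = 1.0015
β_Renshaw = 0.630 × 20.78% / 14.80% = 0.8846
β_Wren = 0.309 × 49.50% / 14.80% = 1.0335
β_Larkin = 0.145 × 17.83% / 14.80% = 0.1747
β_P = Σ w_i β_i = 0.24×0.7926 + 0.16×1.0015 + 0.24×0.8846 + 0.27×1.0335 + 0.09×0.1747 = 0.8575

0.858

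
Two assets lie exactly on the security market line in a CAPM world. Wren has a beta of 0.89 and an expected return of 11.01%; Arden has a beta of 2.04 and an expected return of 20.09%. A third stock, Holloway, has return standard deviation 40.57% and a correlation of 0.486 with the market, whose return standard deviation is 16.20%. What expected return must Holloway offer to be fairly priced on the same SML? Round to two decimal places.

13.59%

MRP = (20.09% − 11.01%) / (2.04 − 0.89) = 7.8957%
R_f = 11.01% − 0.89 × 7.8957% = 3.9828%
β_Holloway = ρ·σ_i/σ_m = 0.486 × 40.57 / 16.20 = 1.2171
E(R_Holloway) = R_f + β × MRP = 3.9828% + 1.2171 × 7.8957% = 13.59%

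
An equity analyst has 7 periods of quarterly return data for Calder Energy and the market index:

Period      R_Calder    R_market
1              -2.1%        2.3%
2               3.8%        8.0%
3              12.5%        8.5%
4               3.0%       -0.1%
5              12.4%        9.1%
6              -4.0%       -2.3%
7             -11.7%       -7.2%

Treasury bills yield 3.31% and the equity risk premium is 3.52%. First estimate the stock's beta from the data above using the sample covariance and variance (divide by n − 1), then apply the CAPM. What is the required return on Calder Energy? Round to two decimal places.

7.85%

Mean R_i = (-2.1 + 3.8 + 12.5 + 3.0 + 12.4 − 4.0 − 11.7) / 7 = 1.9857%
Mean R_m = (2.3 + 8.0 + 8.5 − 0.1 + 9.1 − 2.3 − 7.2) / 7 = 2.6143%
Σ(R_i − R̄_i)(R_m − R̄_m) = 301.4614  ⇒  Cov = 301.4614 / 6 = 50.2436
Σ(R_m − R̄_m)² = 233.6486  ⇒  Var(R_m) = 233.6486 / 6 = 38.9414
β = Cov / Var(R_m) = 50.2436 / 38.9414 = 1.2902
E(R) = R_f + β × MRP = 3.31% + 1.2902 × 3.52% = 7.85%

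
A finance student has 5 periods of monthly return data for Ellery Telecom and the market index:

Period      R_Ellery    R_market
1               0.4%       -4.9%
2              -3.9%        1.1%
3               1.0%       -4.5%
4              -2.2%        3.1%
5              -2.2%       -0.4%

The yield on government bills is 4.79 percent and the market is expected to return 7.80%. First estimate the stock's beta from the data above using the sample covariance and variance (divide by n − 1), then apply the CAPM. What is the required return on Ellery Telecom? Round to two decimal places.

Mean R_i = (0.4 − 3.9 + 1.0 − 2.2 − 2.2) / 5 = -1.3800%
Mean R_m = (-4.9 + 1.1 − 4.5 + 3.1 − 0.4) / 5 = -1.1200%
Σ(R_i − R̄_i)(R_m − R̄_m) = -24.4180  ⇒  Cov = -24.4180 / 4 = -6.1045
Σ(R_m − R̄_m)² = 48.9680  ⇒  Var(R_m) = 48.9680 / 4 = 12.2420
β = Cov / Var(R_m) = -6.1045 / 12.2420 = -0.4987
MRP = 7.80% − 4.79% = 3.01%
E(R) = R_f + β × MRP = 4.79% + -0.4987 × 3.01% = 3.29%

3.29%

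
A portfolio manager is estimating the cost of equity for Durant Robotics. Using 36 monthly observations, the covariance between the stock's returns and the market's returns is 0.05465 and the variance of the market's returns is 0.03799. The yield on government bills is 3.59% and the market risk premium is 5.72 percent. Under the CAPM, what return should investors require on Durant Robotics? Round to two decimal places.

11.82%

β = Cov(R_i, R_m) / Var(R_m) = 0.05465 / 0.03799 = 1.4385
E(R) = R_f + β × MRP = 3.59% + 1.4385 × 5.72% = 11.82%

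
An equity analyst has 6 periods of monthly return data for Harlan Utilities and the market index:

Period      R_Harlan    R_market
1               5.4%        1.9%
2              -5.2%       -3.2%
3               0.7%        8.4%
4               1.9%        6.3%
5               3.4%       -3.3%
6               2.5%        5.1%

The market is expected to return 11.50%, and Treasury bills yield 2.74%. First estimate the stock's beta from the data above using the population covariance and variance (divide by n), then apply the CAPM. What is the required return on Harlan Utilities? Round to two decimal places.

Mean R_i = (5.4 − 5.2 + 0.7 + 1.9 + 3.4 + 2.5) / 6 = 1.4500%
Mean R_m = (1.9 − 3.2 + 8.4 + 6.3 − 3.3 + 5.1) / 6 = 2.5333%
Σ(R_i − R̄_i)(R_m − R̄_m) = 24.2400  ⇒  Cov = 24.2400 / 6 = 4.0400
Σ(R_m − R̄_m)² = 122.4933  ⇒  Var(R_m) = 122.4933 / 6 = 20.4156
β = Cov / Var(R_m) = 4.0400 / 20.4156 = 0.1979
MRP = 11.50% − 2.74% = 8.76%
E(R) = R_f + β × MRP = 2.74% + 0.1979 × 8.76% = 4.47%

4.47%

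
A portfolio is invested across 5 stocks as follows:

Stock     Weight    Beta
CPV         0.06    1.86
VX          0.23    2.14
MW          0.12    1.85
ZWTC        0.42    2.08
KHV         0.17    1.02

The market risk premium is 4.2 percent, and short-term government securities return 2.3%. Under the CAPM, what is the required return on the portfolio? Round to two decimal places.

β_P = Σ w_i β_i = 0.06×1.86 + 0.23×2.14 + 0.12×1.85 + 0.42×2.08 + 0.17×1.02 = 1.8728
E(R_P) = R_f + β_P × MRP = 2.3% + 1.8728 × 4.2% = 10.17%

10.17%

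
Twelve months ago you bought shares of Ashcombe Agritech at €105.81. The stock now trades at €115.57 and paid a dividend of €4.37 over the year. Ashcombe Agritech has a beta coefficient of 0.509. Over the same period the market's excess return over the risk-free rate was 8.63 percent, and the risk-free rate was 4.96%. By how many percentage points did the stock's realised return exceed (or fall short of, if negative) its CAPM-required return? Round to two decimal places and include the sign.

Realised HPR = (P1 + D1 − P0) / P0 = (115.57 + 4.37 − 105.81) / 105.81 = 14.13 / 105.81 = 13.3541%
CAPM required = R_f + β·MRP = 4.96% + 0.509 × 8.63% = 9.35267%
α = realised − required = 13.3541% − 9.35267% = +4.00%

+4.00%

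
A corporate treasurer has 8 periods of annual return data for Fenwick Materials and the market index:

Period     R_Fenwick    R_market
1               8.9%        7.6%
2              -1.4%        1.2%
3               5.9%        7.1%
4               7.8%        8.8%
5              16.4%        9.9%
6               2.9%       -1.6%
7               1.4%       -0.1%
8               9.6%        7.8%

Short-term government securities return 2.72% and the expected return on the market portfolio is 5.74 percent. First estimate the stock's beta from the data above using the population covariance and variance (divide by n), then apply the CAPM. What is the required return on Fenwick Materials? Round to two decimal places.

5.86%

Mean R_i = (8.9 − 1.4 + 5.9 + 7.8 + 16.4 + 2.9 + 1.4 + 9.6) / 8 = 6.4375%
Mean R_m = (7.6 + 1.2 + 7.1 + 8.8 + 9.9 − 1.6 − 0.1 + 7.8) / 8 = 5.0875%
Σ(R_i − R̄_i)(R_m − R̄_m) = 146.9438  ⇒  Cov = 146.9438 / 8 = 18.3680
Σ(R_m − R̄_m)² = 141.4088  ⇒  Var(R_m) = 141.4088 / 8 = 17.6761
β = Cov / Var(R_m) = 18.3680 / 17.6761 = 1.0391
MRP = 5.74% − 2.72% = 3.02%
E(R) = R_f + β × MRP = 2.72% + 1.0391 × 3.02% = 5.86%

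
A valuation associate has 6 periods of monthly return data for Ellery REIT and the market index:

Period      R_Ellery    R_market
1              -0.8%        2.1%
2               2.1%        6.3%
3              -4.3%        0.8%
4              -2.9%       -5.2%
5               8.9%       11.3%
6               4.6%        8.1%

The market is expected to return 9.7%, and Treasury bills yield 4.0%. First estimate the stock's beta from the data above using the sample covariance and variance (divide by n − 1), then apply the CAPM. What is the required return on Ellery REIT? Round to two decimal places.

8.31%

Mean R_i = (-0.8 + 2.1 − 4.3 − 2.9 + 8.9 + 4.6) / 6 = 1.2667%
Mean R_m = (2.1 + 6.3 + 0.8 − 5.2 + 11.3 + 8.1) / 6 = 3.9000%
Σ(R_i − R̄_i)(R_m − R̄_m) = 131.3800  ⇒  Cov = 131.3800 / 5 = 26.2760
Σ(R_m − R̄_m)² = 173.8200  ⇒  Var(R_m) = 173.8200 / 5 = 34.7640
β = Cov / Var(R_m) = 26.2760 / 34.7640 = 0.7558
MRP = 9.7% − 4.0% = 5.70%
E(R) = R_f + β × MRP = 4.0% + 0.7558 × 5.7% = 8.31%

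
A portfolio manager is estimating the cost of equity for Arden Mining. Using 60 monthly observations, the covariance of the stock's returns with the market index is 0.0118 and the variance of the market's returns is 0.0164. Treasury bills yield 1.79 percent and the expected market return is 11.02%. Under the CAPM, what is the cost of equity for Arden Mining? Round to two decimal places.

8.43%

β = Cov(R_i, R_m) / Var(R_m) = 0.0118 / 0.0164 = 0.7195
MRP = 11.02% − 1.79% = 9.23%
E(R) = R_f + β × MRP = 1.79% + 0.7195 × 9.23% = 8.43%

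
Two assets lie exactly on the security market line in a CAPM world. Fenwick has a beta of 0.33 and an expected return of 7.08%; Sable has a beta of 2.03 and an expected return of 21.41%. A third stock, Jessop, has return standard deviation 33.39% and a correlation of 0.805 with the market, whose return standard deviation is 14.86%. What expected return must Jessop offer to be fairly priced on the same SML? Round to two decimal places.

19.55%

MRP = (21.41% − 7.08%) / (2.03 − 0.33) = 8.4294%
R_f = 7.08% − 0.33 × 8.4294% = 4.2983%
β_Jessop = ρ·σ_i/σ_m = 0.805 × 33.39 / 14.86 = 1.8088
E(R_Jessop) = R_f + β × MRP = 4.2983% + 1.8088 × 8.4294% = 19.55%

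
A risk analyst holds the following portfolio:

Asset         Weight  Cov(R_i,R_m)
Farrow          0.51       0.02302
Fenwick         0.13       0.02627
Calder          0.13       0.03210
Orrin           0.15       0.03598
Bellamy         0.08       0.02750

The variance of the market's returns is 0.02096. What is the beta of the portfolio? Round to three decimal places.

β_Farrow = 0.02302 / 0.02096 = 1.0983
β_Fenwick = 0.02627 / 0.02096 = 1.2533
β_Calder = 0.03210 / 0.02096 = 1.5315
β_Orrin = 0.03598 / 0.02096 = 1.7166
β_Bellamy = 0.02750 / 0.02096 = 1.3120
β_P = Σ w_i β_i = 0.51×1.0983 + 0.13×1.2533 + 0.13×1.5315 + 0.15×1.7166 + 0.08×1.3120 = 1.2846

1.285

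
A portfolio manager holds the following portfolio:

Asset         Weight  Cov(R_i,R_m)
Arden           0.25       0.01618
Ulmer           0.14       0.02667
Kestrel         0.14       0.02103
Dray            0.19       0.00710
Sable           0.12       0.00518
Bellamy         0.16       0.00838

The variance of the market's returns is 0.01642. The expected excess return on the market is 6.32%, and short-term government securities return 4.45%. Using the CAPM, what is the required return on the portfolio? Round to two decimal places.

β_Arden = 0.01618 / 0.01642 = 0.9854
β_Ulmer = 0.02667 / 0.01642 = 1.6242
β_Kestrel = 0.02103 / 0.01642 = 1.2808
β_Dray = 0.00710 / 0.01642 = 0.4324
β_Sable = 0.00518 / 0.01642 = 0.3155
β_Bellamy = 0.00838 / 0.01642 = 0.5104
β_P = Σ w_i β_i = 0.25×0.9854 + 0.14×1.6242 + 0.14×1.2808 + 0.19×0.4324 + 0.12×0.3155 + 0.16×0.5104 = 0.8547
E(R_P) = R_f + β_P × MRP = 4.45% + 0.8547 × 6.32% = 9.85%

9.85%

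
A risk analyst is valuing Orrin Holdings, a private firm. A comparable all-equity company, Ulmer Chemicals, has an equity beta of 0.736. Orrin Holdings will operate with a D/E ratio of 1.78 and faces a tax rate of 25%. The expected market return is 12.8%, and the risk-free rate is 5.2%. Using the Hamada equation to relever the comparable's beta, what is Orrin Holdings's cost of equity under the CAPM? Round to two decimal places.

18.26%

β_L = β_U × [1 + (1 − t)(D/E)] = 0.736 × [1 + (1 − 0.25) × 1.78]
    = 0.736 × [1 + 0.75 × 1.78] = 0.736 × 2.3350 = 1.7186
MRP = 12.8% − 5.2% = 7.60%
E(R) = R_f + β_L × MRP = 5.2% + 1.7186 × 7.6% = 18.26%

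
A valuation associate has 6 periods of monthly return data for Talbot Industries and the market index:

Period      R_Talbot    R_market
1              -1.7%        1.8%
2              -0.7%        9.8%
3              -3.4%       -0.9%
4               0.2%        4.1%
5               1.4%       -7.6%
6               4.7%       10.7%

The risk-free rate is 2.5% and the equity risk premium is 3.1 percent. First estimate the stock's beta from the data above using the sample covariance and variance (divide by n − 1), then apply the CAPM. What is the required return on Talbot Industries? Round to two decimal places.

Mean R_i = (-1.7 − 0.7 − 3.4 + 0.2 + 1.4 + 4.7) / 6 = 0.0833%
Mean R_m = (1.8 + 9.8 − 0.9 + 4.1 − 7.6 + 10.7) / 6 = 2.9833%
Σ(R_i − R̄_i)(R_m − R̄_m) = 32.1183  ⇒  Cov = 32.1183 / 5 = 6.4237
Σ(R_m − R̄_m)² = 235.7483  ⇒  Var(R_m) = 235.7483 / 5 = 47.1497
β = Cov / Var(R_m) = 6.4237 / 47.1497 = 0.1362
E(R) = R_f + β × MRP = 2.5% + 0.1362 × 3.1% = 2.92%

2.92%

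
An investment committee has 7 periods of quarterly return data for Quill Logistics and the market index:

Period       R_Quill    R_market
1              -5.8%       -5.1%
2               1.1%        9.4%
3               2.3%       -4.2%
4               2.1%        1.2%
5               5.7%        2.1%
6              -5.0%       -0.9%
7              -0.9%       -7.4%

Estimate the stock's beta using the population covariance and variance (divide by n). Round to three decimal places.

Mean R_i = (-5.8 + 1.1 + 2.3 + 2.1 + 5.7 − 5.0 − 0.9) / 7 = -0.0714%
Mean R_m = (-5.1 + 9.4 − 4.2 + 1.2 + 2.1 − 0.9 − 7.4) / 7 = -0.7000%
Σ(R_i − R̄_i)(R_m − R̄_m) = 55.5600  ⇒  Cov = 55.5600 / 7 = 7.9371
Σ(R_m − R̄_m)² = 190.0000  ⇒  Var(R_m) = 190.0000 / 7 = 27.1429
β = Cov / Var(R_m) = 7.9371 / 27.1429 = 0.2924

0.292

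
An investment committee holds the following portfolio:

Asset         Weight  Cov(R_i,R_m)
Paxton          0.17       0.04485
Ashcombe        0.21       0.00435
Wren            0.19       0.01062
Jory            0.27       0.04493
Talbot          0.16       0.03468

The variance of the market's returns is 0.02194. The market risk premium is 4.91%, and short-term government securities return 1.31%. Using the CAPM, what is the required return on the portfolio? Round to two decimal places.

β_Paxton = 0.04485 / 0.02194 = 2.0442
β_Ashcombe = 0.00435 / 0.02194 = 0.1983
β_Wren = 0.01062 / 0.02194 = 0.4840
β_Jory = 0.04493 / 0.02194 = 2.0479
β_Talbot = 0.03468 / 0.02194 = 1.5807
β_P = Σ w_i β_i = 0.17×2.0442 + 0.21×0.1983 + 0.19×0.4840 + 0.27×2.0479 + 0.16×1.5807 = 1.2870
E(R_P) = R_f + β_P × MRP = 1.31% + 1.2870 × 4.91% = 7.63%

7.63%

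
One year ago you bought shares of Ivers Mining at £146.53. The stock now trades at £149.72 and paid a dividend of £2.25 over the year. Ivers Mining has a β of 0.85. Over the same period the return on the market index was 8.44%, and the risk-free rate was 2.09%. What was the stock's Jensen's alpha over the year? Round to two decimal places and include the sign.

-3.77%

Realised HPR = (P1 + D1 − P0) / P0 = (149.72 + 2.25 − 146.53) / 146.53 = 5.44 / 146.53 = 3.7126%
MRP = 8.44% − 2.09% = 6.35%
CAPM required = R_f + β·MRP = 2.09% + 0.85 × 6.35% = 7.4875%
α = realised − required = 3.7126% − 7.4875% = -3.77%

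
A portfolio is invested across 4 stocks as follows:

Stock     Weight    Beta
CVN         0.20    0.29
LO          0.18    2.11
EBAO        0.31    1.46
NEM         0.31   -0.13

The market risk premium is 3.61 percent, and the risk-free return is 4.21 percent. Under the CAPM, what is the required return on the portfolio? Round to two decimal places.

7.28%

β_P = Σ w_i β_i = 0.20×0.29 + 0.18×2.11 + 0.31×1.46 + 0.31×-0.13 = 0.8501
E(R_P) = R_f + β_P × MRP = 4.21% + 0.8501 × 3.61% = 7.28%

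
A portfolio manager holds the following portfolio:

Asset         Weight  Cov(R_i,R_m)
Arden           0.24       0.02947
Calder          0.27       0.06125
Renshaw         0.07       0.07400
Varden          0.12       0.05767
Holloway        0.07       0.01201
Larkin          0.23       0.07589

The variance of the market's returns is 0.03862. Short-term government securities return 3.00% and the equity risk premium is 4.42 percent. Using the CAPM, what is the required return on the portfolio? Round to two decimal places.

β_Arden = 0.02947 / 0.03862 = 0.7631
β_Calder = 0.06125 / 0.03862 = 1.5860
β_Renshaw = 0.07400 / 0.03862 = 1.9161
β_Varden = 0.05767 / 0.03862 = 1.4933
β_Holloway = 0.01201 / 0.03862 = 0.3110
β_Larkin = 0.07589 / 0.03862 = 1.9650
β_P = Σ w_i β_i = 0.24×0.7631 + 0.27×1.5860 + 0.07×1.9161 + 0.12×1.4933 + 0.07×0.3110 + 0.23×1.9650 = 1.3984
E(R_P) = R_f + β_P × MRP = 3.00% + 1.3984 × 4.42% = 9.18%

9.18%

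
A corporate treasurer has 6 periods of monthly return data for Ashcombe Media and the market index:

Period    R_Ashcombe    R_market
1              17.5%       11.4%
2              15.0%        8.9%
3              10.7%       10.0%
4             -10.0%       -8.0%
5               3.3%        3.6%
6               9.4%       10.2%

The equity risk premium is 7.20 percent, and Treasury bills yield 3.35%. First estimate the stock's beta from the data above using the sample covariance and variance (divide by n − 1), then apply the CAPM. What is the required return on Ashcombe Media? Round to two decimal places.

12.62%

Mean R_i = (17.5 + 15.0 + 10.7 − 10.0 + 3.3 + 9.4) / 6 = 7.6500%
Mean R_m = (11.4 + 8.9 + 10.0 − 8.0 + 3.6 + 10.2) / 6 = 6.0167%
Σ(R_i − R̄_i)(R_m − R̄_m) = 351.5950  ⇒  Cov = 351.5950 / 5 = 70.3190
Σ(R_m − R̄_m)² = 272.9683  ⇒  Var(R_m) = 272.9683 / 5 = 54.5937
β = Cov / Var(R_m) = 70.3190 / 54.5937 = 1.2880
E(R) = R_f + β × MRP = 3.35% + 1.2880 × 7.20% = 12.62%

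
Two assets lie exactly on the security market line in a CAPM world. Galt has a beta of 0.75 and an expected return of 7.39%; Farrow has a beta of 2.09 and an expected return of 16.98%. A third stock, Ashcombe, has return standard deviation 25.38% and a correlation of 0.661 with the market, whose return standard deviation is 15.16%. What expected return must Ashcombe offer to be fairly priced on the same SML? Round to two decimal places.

9.94%

MRP = (16.98% − 7.39%) / (2.09 − 0.75) = 7.1567%
R_f = 7.39% − 0.75 × 7.1567% = 2.0225%
β_Ashcombe = ρ·σ_i/σ_m = 0.661 × 25.38 / 15.16 = 1.1066
E(R_Ashcombe) = R_f + β × MRP = 2.0225% + 1.1066 × 7.1567% = 9.94%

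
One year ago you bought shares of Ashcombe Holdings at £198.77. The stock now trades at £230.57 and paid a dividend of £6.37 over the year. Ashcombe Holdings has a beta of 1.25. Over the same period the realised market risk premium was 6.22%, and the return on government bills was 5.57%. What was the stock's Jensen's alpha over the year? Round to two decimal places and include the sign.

Realised HPR = (P1 + D1 − P0) / P0 = (230.57 + 6.37 − 198.77) / 198.77 = 38.17 / 198.77 = 19.2031%
CAPM required = R_f + β·MRP = 5.57% + 1.25 × 6.22% = 13.3450%
α = realised − required = 19.2031% − 13.3450% = +5.86%

+5.86%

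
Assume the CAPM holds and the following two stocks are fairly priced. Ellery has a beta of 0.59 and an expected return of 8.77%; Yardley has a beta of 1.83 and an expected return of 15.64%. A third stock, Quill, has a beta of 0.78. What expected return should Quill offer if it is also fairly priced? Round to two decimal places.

9.82%

MRP (SML slope) = (15.64% − 8.77%) / (1.83 − 0.59) = 6.87% / 1.24 = 5.5403%
R_f (intercept) = 8.77% − 0.59 × 5.5403% = 5.5012%
E(R_Quill) = R_f + β × MRP = 5.5012% + 0.78 × 5.5403% = 9.82%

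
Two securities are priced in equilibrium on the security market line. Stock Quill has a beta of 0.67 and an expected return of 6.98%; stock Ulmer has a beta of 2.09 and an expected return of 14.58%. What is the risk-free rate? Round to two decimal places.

Both satisfy E(R) = R_f + β·MRP, so the slope of the SML is
MRP = (14.58% − 6.98%) / (2.09 − 0.67) = 7.60% / 1.42 = 5.3521%
R_f = E(R_Quill) − β_Quill·MRP = 6.98% − 0.67 × 5.3521% = 3.3941%

3.39%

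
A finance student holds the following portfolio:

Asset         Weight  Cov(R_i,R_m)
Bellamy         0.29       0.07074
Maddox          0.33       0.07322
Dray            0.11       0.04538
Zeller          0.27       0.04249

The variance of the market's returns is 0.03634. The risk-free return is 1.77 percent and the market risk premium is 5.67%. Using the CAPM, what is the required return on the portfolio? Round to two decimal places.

11.31%

β_Bellamy = 0.07074 / 0.03634 = 1.9466
β_Maddox = 0.07322 / 0.03634 = 2.0149
β_Dray = 0.04538 / 0.03634 = 1.2488
β_Zeller = 0.04249 / 0.03634 = 1.1692
β_P = Σ w_i β_i = 0.29×1.9466 + 0.33×2.0149 + 0.11×1.2488 + 0.27×1.1692 = 1.6825
E(R_P) = R_f + β_P × MRP = 1.77% + 1.6825 × 5.67% = 11.31%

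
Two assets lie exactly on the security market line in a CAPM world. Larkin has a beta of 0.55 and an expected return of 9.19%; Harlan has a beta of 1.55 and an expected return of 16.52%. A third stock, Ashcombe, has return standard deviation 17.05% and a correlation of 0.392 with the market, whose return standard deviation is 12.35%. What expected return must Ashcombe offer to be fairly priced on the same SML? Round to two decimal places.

MRP = (16.52% − 9.19%) / (1.55 − 0.55) = 7.3300%
R_f = 9.19% − 0.55 × 7.3300% = 5.1585%
β_Ashcombe = ρ·σ_i/σ_m = 0.392 × 17.05 / 12.35 = 0.5412
E(R_Ashcombe) = R_f + β × MRP = 5.1585% + 0.5412 × 7.3300% = 9.13%

9.13%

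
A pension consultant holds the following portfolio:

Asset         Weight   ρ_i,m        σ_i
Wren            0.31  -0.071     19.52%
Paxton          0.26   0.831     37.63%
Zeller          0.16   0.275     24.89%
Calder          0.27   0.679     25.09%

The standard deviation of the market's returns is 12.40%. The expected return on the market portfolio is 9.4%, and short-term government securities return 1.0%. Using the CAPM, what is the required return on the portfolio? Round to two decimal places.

β_Wren = -0.071 × 19.52% / 12.40% = -0.1118
β_Paxton = 0.831 × 37.63% / 12.40% = 2.5218
β_Zeller = 0.275 × 24.89% / 12.40% = 0.5520
β_Calder = 0.679 × 25.09% / 12.40% = 1.3739
β_P = Σ w_i β_i = 0.31×-0.1118 + 0.26×2.5218 + 0.16×0.5520 + 0.27×1.3739 = 1.0803
MRP = 9.4% − 1.0% = 8.40%
E(R_P) = R_f + β_P × MRP = 1.0% + 1.0803 × 8.4% = 10.07%

10.07%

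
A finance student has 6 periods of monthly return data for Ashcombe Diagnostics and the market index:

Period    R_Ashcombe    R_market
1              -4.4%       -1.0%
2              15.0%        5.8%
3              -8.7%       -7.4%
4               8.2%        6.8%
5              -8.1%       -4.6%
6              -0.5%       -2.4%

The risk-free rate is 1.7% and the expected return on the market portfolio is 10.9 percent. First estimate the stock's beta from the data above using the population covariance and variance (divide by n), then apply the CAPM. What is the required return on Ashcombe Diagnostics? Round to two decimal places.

Mean R_i = (-4.4 + 15.0 − 8.7 + 8.2 − 8.1 − 0.5) / 6 = 0.2500%
Mean R_m = (-1.0 + 5.8 − 7.4 + 6.8 − 4.6 − 2.4) / 6 = -0.4667%
Σ(R_i − R̄_i)(R_m − R̄_m) = 250.7000  ⇒  Cov = 250.7000 / 6 = 41.7833
Σ(R_m − R̄_m)² = 161.2533  ⇒  Var(R_m) = 161.2533 / 6 = 26.8756
β = Cov / Var(R_m) = 41.7833 / 26.8756 = 1.5547
MRP = 10.9% − 1.7% = 9.20%
E(R) = R_f + β × MRP = 1.7% + 1.5547 × 9.2% = 16.00%

16.00%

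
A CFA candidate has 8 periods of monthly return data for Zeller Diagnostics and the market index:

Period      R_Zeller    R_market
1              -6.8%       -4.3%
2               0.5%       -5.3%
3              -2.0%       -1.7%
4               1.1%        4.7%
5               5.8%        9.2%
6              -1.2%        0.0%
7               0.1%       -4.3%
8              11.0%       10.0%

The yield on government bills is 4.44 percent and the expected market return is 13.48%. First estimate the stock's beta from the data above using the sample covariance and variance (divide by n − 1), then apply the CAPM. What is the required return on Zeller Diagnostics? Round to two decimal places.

Mean R_i = (-6.8 + 0.5 − 2.0 + 1.1 + 5.8 − 1.2 + 0.1 + 11.0) / 8 = 1.0625%
Mean R_m = (-4.3 − 5.3 − 1.7 + 4.7 + 9.2 + 0.0 − 4.3 + 10.0) / 8 = 1.0375%
Σ(R_i − R̄_i)(R_m − R̄_m) = 189.2713  ⇒  Cov = 189.2713 / 7 = 27.0388
Σ(R_m − R̄_m)² = 266.0788  ⇒  Var(R_m) = 266.0788 / 7 = 38.0113
β = Cov / Var(R_m) = 27.0388 / 38.0113 = 0.7113
MRP = 13.48% − 4.44% = 9.04%
E(R) = R_f + β × MRP = 4.44% + 0.7113 × 9.04% = 10.87%

10.87%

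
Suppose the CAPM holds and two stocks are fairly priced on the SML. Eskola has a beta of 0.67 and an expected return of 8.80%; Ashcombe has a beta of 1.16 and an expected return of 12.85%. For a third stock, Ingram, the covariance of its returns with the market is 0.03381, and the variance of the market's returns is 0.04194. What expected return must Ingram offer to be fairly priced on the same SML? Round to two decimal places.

MRP = (12.85% − 8.80%) / (1.16 − 0.67) = 8.2653%
R_f = 8.80% − 0.67 × 8.2653% = 3.2622%
β_Ingram = Cov / Var(R_m) = 0.03381 / 0.04194 = 0.8062
E(R_Ingram) = R_f + β × MRP = 3.2622% + 0.8062 × 8.2653% = 9.93%

9.93%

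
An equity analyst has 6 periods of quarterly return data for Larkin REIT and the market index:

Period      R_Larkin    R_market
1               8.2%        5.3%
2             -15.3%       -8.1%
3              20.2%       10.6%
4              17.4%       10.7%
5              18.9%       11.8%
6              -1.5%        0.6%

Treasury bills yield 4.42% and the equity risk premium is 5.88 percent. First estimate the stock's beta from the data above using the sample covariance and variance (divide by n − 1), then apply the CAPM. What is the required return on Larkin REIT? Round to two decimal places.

15.03%

Mean R_i = (8.2 − 15.3 + 20.2 + 17.4 + 18.9 − 1.5) / 6 = 7.9833%
Mean R_m = (5.3 − 8.1 + 10.6 + 10.7 + 11.8 + 0.6) / 6 = 5.1500%
Σ(R_i − R̄_i)(R_m − R̄_m) = 543.1250  ⇒  Cov = 543.1250 / 5 = 108.6250
Σ(R_m − R̄_m)² = 301.0150  ⇒  Var(R_m) = 301.0150 / 5 = 60.2030
β = Cov / Var(R_m) = 108.6250 / 60.2030 = 1.8043
E(R) = R_f + β × MRP = 4.42% + 1.8043 × 5.88% = 15.03%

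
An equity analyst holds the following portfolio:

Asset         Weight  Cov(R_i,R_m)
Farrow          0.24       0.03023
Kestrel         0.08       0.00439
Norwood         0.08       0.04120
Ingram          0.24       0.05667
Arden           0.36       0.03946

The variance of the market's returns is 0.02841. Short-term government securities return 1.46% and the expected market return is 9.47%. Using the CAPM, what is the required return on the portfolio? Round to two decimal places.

12.37%

β_Farrow = 0.03023 / 0.02841 = 1.0641
β_Kestrel = 0.00439 / 0.02841 = 0.1545
β_Norwood = 0.04120 / 0.02841 = 1.4502
β_Ingram = 0.05667 / 0.02841 = 1.9947
β_Arden = 0.03946 / 0.02841 = 1.3889
β_P = Σ w_i β_i = 0.24×1.0641 + 0.08×0.1545 + 0.08×1.4502 + 0.24×1.9947 + 0.36×1.3889 = 1.3625
MRP = 9.47% − 1.46% = 8.01%
E(R_P) = R_f + β_P × MRP = 1.46% + 1.3625 × 8.01% = 12.37%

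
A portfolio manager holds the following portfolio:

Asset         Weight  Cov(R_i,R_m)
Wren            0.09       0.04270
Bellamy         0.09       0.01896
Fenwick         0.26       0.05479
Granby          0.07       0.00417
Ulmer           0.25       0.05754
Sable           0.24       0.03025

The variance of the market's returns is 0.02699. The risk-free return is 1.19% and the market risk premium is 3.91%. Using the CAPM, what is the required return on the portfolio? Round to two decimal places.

β_Wren = 0.04270 / 0.02699 = 1.5821
β_Bellamy = 0.01896 / 0.02699 = 0.7025
β_Fenwick = 0.05479 / 0.02699 = 2.0300
β_Granby = 0.00417 / 0.02699 = 0.1545
β_Ulmer = 0.05754 / 0.02699 = 2.1319
β_Sable = 0.03025 / 0.02699 = 1.1208
β_P = Σ w_i β_i = 0.09×1.5821 + 0.09×0.7025 + 0.26×2.0300 + 0.07×0.1545 + 0.25×2.1319 + 0.24×1.1208 = 1.5462
E(R_P) = R_f + β_P × MRP = 1.19% + 1.5462 × 3.91% = 7.24%

7.24%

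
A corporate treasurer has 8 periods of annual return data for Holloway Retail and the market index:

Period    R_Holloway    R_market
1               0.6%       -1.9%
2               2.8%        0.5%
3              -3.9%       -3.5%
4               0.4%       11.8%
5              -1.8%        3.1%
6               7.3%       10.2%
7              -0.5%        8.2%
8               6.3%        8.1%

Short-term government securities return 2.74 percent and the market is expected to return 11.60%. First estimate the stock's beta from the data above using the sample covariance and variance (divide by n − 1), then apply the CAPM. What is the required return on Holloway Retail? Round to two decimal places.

Mean R_i = (0.6 + 2.8 − 3.9 + 0.4 − 1.8 + 7.3 − 0.5 + 6.3) / 8 = 1.4000%
Mean R_m = (-1.9 + 0.5 − 3.5 + 11.8 + 3.1 + 10.2 + 8.2 + 8.1) / 8 = 4.5625%
Σ(R_i − R̄_i)(R_m − R̄_m) = 83.3400  ⇒  Cov = 83.3400 / 7 = 11.9057
Σ(R_m − R̄_m)² = 235.3188  ⇒  Var(R_m) = 235.3188 / 7 = 33.6170
β = Cov / Var(R_m) = 11.9057 / 33.6170 = 0.3542
MRP = 11.60% − 2.74% = 8.86%
E(R) = R_f + β × MRP = 2.74% + 0.3542 × 8.86% = 5.88%

5.88%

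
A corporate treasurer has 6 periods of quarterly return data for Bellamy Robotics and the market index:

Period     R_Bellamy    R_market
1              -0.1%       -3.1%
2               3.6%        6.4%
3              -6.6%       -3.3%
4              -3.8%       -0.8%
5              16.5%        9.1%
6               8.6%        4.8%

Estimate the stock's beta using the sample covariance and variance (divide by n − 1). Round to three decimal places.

1.434

Mean R_i = (-0.1 + 3.6 − 6.6 − 3.8 + 16.5 + 8.6) / 6 = 3.0333%
Mean R_m = (-3.1 + 6.4 − 3.3 − 0.8 + 9.1 + 4.8) / 6 = 2.1833%
Σ(R_i − R̄_i)(R_m − R̄_m) = 199.8633  ⇒  Cov = 199.8633 / 5 = 39.9727
Σ(R_m − R̄_m)² = 139.3483  ⇒  Var(R_m) = 139.3483 / 5 = 27.8697
β = Cov / Var(R_m) = 39.9727 / 27.8697 = 1.4343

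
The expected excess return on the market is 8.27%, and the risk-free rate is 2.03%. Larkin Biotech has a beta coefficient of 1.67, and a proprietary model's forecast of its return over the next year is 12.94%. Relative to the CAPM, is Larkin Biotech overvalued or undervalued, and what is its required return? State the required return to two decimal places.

Required return = R_f + β·MRP = 2.03% + 1.67 × 8.27% = 15.84%
Forecast 12.94% < required 15.84% → the stock plots below the SML → overvalued.

Overvalued; required return 15.84%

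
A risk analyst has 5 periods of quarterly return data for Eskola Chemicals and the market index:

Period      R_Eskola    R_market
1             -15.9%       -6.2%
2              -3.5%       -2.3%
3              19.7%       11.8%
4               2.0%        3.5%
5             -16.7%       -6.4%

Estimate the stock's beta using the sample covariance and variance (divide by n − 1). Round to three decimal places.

Mean R_i = (-15.9 − 3.5 + 19.7 + 2.0 − 16.7) / 5 = -2.8800%
Mean R_m = (-6.2 − 2.3 + 11.8 + 3.5 − 6.4) / 5 = 0.0800%
Σ(R_i − R̄_i)(R_m − R̄_m) = 454.1220  ⇒  Cov = 454.1220 / 4 = 113.5305
Σ(R_m − R̄_m)² = 236.1480  ⇒  Var(R_m) = 236.1480 / 4 = 59.0370
β = Cov / Var(R_m) = 113.5305 / 59.0370 = 1.9230

1.923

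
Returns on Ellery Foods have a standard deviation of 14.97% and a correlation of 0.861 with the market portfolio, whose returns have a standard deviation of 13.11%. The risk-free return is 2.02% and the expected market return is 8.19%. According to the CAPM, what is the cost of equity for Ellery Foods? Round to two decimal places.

β = ρ × σ_i / σ_m = 0.861 × 14.97% / 13.11% = 0.9832
MRP = 8.19% − 2.02% = 6.17%
E(R) = 2.02% + 0.9832 × 6.17% = 8.09%

8.09%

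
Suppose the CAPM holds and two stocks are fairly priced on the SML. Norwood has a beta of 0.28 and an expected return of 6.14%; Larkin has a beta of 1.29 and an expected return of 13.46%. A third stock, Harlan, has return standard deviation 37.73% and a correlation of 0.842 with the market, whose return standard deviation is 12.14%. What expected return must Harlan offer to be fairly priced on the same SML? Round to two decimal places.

MRP = (13.46% − 6.14%) / (1.29 − 0.28) = 7.2475%
R_f = 6.14% − 0.28 × 7.2475% = 4.1107%
β_Harlan = ρ·σ_i/σ_m = 0.842 × 37.73 / 12.14 = 2.6169
E(R_Harlan) = R_f + β × MRP = 4.1107% + 2.6169 × 7.2475% = 23.08%

23.08%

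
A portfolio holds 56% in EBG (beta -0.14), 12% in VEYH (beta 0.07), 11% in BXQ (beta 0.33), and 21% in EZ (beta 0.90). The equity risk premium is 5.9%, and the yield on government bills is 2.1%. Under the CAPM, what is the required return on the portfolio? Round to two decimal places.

3.02%

β_P = Σ w_i β_i = 0.56×-0.14 + 0.12×0.07 + 0.11×0.33 + 0.21×0.90 = 0.1553
E(R_P) = R_f + β_P × MRP = 2.1% + 0.1553 × 5.9% = 3.02%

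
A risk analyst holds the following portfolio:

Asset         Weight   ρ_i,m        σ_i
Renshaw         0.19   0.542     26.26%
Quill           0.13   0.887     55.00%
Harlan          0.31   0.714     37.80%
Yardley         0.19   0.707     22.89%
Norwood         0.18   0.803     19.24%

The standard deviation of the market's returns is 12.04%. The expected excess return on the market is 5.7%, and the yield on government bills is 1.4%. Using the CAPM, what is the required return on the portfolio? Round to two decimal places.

β_Renshaw = 0.542 × 26.26% / 12.04% = 1.1821
β_Quill = 0.887 × 55.00% / 12.04% = 4.0519
β_Harlan = 0.714 × 37.80% / 12.04% = 2.2416
β_Yardley = 0.707 × 22.89% / 12.04% = 1.3441
β_Norwood = 0.803 × 19.24% / 12.04% = 1.2832
β_P = Σ w_i β_i = 0.19×1.1821 + 0.13×4.0519 + 0.31×2.2416 + 0.19×1.3441 + 0.18×1.2832 = 1.9326
E(R_P) = R_f + β_P × MRP = 1.4% + 1.9326 × 5.7% = 12.42%

12.42%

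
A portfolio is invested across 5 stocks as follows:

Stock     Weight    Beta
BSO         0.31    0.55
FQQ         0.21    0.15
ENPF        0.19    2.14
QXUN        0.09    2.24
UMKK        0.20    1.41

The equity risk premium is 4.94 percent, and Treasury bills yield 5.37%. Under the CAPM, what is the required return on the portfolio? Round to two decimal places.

10.77%

β_P = Σ w_i β_i = 0.31×0.55 + 0.21×0.15 + 0.19×2.14 + 0.09×2.24 + 0.20×1.41 = 1.0922
E(R_P) = R_f + β_P × MRP = 5.37% + 1.0922 × 4.94% = 10.77%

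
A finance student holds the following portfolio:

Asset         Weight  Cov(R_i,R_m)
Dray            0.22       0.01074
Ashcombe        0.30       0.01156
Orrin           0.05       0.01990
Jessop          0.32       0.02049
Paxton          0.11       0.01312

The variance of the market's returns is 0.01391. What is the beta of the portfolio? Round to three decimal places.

β_Dray = 0.01074 / 0.01391 = 0.7721
β_Ashcombe = 0.01156 / 0.01391 = 0.8311
β_Orrin = 0.01990 / 0.01391 = 1.4306
β_Jessop = 0.02049 / 0.01391 = 1.4730
β_Paxton = 0.01312 / 0.01391 = 0.9432
β_P = Σ w_i β_i = 0.22×0.7721 + 0.30×0.8311 + 0.05×1.4306 + 0.32×1.4730 + 0.11×0.9432 = 1.0658

1.066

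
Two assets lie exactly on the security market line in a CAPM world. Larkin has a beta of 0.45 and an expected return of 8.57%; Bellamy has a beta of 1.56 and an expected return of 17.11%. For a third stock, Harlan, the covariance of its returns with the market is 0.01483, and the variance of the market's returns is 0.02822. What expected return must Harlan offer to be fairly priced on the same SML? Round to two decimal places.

MRP = (17.11% − 8.57%) / (1.56 − 0.45) = 7.6937%
R_f = 8.57% − 0.45 × 7.6937% = 5.1078%
β_Harlan = Cov / Var(R_m) = 0.01483 / 0.02822 = 0.5255
E(R_Harlan) = R_f + β × MRP = 5.1078% + 0.5255 × 7.6937% = 9.15%

9.15%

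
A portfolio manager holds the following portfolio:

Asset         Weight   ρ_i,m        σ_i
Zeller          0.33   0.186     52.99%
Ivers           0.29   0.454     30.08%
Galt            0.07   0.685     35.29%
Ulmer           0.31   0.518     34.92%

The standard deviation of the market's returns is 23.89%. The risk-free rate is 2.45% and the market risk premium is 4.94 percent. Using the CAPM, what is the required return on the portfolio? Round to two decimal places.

5.45%

β_Zeller = 0.186 × 52.99% / 23.89% = 0.4126
β_Ivers = 0.454 × 30.08% / 23.89% = 0.5716
β_Galt = 0.685 × 35.29% / 23.89% = 1.0119
β_Ulmer = 0.518 × 34.92% / 23.89% = 0.7572
β_P = Σ w_i β_i = 0.33×0.4126 + 0.29×0.5716 + 0.07×1.0119 + 0.31×0.7572 = 0.6075
E(R_P) = R_f + β_P × MRP = 2.45% + 0.6075 × 4.94% = 5.45%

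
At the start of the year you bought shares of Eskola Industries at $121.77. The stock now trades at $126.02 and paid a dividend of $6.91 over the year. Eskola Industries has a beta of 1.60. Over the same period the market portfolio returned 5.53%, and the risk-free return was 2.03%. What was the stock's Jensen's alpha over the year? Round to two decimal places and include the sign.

Realised HPR = (P1 + D1 − P0) / P0 = (126.02 + 6.91 − 121.77) / 121.77 = 11.16 / 121.77 = 9.1648%
MRP = 5.53% − 2.03% = 3.50%
CAPM required = R_f + β·MRP = 2.03% + 1.60 × 3.50% = 7.6300%
α = realised − required = 9.1648% − 7.6300% = +1.53%

+1.53%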